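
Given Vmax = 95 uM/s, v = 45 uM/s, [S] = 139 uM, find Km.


Km = [S] * (Vmax - v) / v
Km = 139 * (95 - 45) / 45
Km = 154.4444 uM

154.4444 uM


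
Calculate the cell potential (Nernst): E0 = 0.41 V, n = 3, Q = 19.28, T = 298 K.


E = E0 - (RT/nF) * ln(Q)
E = 0.41 - (8.314 * 298 / (3 * 96485)) * ln(19.28)
E = 0.3847 V

0.3847 V


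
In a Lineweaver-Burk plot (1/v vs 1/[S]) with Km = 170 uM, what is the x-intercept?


x-intercept = -1/Km
= -1/170
= -0.0059 1/uM

-0.0059 1/uM


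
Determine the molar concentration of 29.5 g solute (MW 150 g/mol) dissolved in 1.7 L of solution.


C = (mass / MW) / volume
C = (29.5 / 150) / 1.7
C = 0.1157 M

0.1157 M


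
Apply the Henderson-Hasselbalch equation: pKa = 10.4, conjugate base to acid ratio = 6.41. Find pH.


pH = pKa + log10([A-]/[HA])
pH = 10.4 + log10(6.41)
pH = 11.2069

11.2069


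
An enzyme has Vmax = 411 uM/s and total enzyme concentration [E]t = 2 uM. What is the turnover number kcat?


kcat = Vmax / [E]t
kcat = 411 / 2
kcat = 205.5 s^-1

205.5 s^-1


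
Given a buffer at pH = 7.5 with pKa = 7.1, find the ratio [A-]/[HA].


[A-]/[HA] = 10^(pH - pKa)
= 10^(7.5 - 7.1)
= 2.5119

2.5119


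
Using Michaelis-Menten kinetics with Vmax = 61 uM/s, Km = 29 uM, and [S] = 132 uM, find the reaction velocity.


v = Vmax * [S] / (Km + [S])
v = 61 * 132 / (29 + 132)
v = 50.0124 uM/s

50.0124 uM/s


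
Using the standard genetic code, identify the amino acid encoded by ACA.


Standard genetic code lookup.
Codon ACA -> Thr

Thr


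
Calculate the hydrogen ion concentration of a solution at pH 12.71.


[H+] = 10^(-pH)
[H+] = 10^(-12.71)
[H+] = 1.950e-13 M

1.950e-13 M


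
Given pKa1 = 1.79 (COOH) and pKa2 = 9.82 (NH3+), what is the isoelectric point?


pI = (pKa1 + pKa2) / 2
pI = (1.79 + 9.82) / 2
pI = 5.805

5.805


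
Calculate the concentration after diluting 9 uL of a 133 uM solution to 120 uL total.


C2 = C1 * V1 / V2
C2 = 133 * 9 / 120
C2 = 9.975 uM

9.975 uM


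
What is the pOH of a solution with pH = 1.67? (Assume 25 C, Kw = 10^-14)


pOH = 14 - pH
pOH = 14 - 1.67
pOH = 12.33

12.33


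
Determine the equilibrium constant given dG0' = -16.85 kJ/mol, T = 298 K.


Keq = exp(-dG0 * 1000 / (R * T))
Keq = exp(-(-16.85) * 1000 / (8.314 * 298))
Keq = 898.7575

898.7575


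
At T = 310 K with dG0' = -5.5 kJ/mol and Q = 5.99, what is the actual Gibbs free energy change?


dG = dG0' + RT * ln(Q) / 1000
dG = -5.5 + 8.314 * 310 * ln(5.99) / 1000
dG = -0.8863 kJ/mol

-0.8863 kJ/mol


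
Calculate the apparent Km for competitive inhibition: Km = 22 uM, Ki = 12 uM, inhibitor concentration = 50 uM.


Km_app = Km * (1 + [I]/Ki)
Km_app = 22 * (1 + 50/12)
Km_app = 113.6667 uM

113.6667 uM


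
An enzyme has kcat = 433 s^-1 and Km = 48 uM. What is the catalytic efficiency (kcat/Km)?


Catalytic efficiency = kcat / Km
= 433 / 48
= 9.0208 uM^-1*s^-1

9.0208 uM^-1*s^-1


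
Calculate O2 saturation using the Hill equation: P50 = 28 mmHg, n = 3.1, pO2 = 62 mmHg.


Y = pO2^n / (P50^n + pO2^n)
Y = 62^3.1 / (28^3.1 + 62^3.1)
Y = 92.16%

92.16%


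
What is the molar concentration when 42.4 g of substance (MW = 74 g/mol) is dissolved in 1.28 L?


C = (mass / MW) / volume
C = (42.4 / 74) / 1.28
C = 0.4476 M

0.4476 M


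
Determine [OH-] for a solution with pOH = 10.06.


[OH-] = 10^(-pOH)
[OH-] = 10^(-10.06)
[OH-] = 8.710e-11 M

8.710e-11 M


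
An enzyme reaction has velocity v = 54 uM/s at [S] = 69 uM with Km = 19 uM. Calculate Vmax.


Vmax = v * (Km + [S]) / [S]
Vmax = 54 * (19 + 69) / 69
Vmax = 68.8696 uM/s

68.8696 uM/s


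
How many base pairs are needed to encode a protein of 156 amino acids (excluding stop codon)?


Each amino acid = 1 codon = 3 bp
bp = 156 * 3 = 468 bp

468 bp


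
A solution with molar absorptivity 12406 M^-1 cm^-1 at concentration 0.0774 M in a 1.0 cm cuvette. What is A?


A = epsilon * c * l
A = 12406 * 0.0774 * 1.0
A = 960.2244

960.2244


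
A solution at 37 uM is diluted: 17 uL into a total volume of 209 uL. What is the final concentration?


C2 = C1 * V1 / V2
C2 = 37 * 17 / 209
C2 = 3.0096 uM

3.0096 uM


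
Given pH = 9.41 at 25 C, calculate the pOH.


pOH = 14 - pH
pOH = 14 - 9.41
pOH = 4.59

4.59


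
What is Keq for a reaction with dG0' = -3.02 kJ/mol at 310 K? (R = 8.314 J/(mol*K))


Keq = exp(-dG0 * 1000 / (R * T))
Keq = exp(-(-3.02) * 1000 / (8.314 * 310))
Keq = 3.2276

3.2276


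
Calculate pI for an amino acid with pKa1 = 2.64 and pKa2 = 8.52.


pI = (pKa1 + pKa2) / 2
pI = (2.64 + 8.52) / 2
pI = 5.58

5.58


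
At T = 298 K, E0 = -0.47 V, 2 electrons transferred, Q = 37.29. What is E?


E = E0 - (RT/nF) * ln(Q)
E = -0.47 - (8.314 * 298 / (2 * 96485)) * ln(37.29)
E = -0.5165 V

-0.5165 V


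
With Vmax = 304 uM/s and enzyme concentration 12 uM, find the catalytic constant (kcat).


kcat = Vmax / [E]t
kcat = 304 / 12
kcat = 25.3333 s^-1

25.3333 s^-1


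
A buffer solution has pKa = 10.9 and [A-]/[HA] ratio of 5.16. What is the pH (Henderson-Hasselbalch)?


pH = pKa + log10([A-]/[HA])
pH = 10.9 + log10(5.16)
pH = 11.6126

11.6126


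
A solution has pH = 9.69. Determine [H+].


[H+] = 10^(-pH)
[H+] = 10^(-9.69)
[H+] = 2.042e-10 M

2.042e-10 M


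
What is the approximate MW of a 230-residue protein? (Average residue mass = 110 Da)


MW = n_residues * 110 Da
MW = 230 * 110
MW = 25300 Da

25300 Da


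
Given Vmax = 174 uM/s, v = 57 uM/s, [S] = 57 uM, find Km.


Km = [S] * (Vmax - v) / v
Km = 57 * (174 - 57) / 57
Km = 117.0 uM

117.0 uM


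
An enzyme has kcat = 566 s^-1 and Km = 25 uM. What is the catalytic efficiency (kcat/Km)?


Catalytic efficiency = kcat / Km
= 566 / 25
= 22.64 uM^-1*s^-1

22.64 uM^-1*s^-1


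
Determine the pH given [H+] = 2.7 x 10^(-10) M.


pH = -log10([H+])
pH = -log10(2.7 x 10^(-10))
pH = 9.5686

9.5686


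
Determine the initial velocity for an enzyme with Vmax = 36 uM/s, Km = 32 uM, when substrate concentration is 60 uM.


v = Vmax * [S] / (Km + [S])
v = 36 * 60 / (32 + 60)
v = 23.4783 uM/s

23.4783 uM/s


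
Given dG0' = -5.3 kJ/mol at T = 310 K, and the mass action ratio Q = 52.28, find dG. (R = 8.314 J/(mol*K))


dG = dG0' + RT * ln(Q) / 1000
dG = -5.3 + 8.314 * 310 * ln(52.28) / 1000
dG = 4.8975 kJ/mol

4.8975 kJ/mol


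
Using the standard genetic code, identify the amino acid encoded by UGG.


Standard genetic code lookup.
Codon UGG -> Trp

Trp


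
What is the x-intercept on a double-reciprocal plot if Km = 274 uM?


x-intercept = -1/Km
= -1/274
= -0.0036 1/uM

-0.0036 1/uM


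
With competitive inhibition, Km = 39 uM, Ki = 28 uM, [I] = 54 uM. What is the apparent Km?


Km_app = Km * (1 + [I]/Ki)
Km_app = 39 * (1 + 54/28)
Km_app = 114.2143 uM

114.2143 uM


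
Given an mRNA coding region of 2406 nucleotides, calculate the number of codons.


codons = nucleotides / 3
codons = 2406 / 3 = 802

802


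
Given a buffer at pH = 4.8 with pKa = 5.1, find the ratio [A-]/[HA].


[A-]/[HA] = 10^(pH - pKa)
= 10^(4.8 - 5.1)
= 0.5012

0.5012


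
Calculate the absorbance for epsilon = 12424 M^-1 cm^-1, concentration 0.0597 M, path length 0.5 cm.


A = epsilon * c * l
A = 12424 * 0.0597 * 0.5
A = 370.8564

370.8564


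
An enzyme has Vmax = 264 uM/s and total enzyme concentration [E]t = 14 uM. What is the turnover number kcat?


kcat = Vmax / [E]t
kcat = 264 / 14
kcat = 18.8571 s^-1

18.8571 s^-1


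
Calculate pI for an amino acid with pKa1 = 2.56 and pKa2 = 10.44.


pI = (pKa1 + pKa2) / 2
pI = (2.56 + 10.44) / 2
pI = 6.5

6.5


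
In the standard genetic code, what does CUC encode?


Standard genetic code lookup.
Codon CUC -> Leu

Leu


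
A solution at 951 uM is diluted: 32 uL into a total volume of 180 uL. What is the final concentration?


C2 = C1 * V1 / V2
C2 = 951 * 32 / 180
C2 = 169.0667 uM

169.0667 uM


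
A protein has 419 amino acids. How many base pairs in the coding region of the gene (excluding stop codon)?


Each amino acid = 1 codon = 3 bp
bp = 419 * 3 = 1257 bp

1257 bp


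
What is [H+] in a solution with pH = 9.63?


[H+] = 10^(-pH)
[H+] = 10^(-9.63)
[H+] = 2.344e-10 M

2.344e-10 M


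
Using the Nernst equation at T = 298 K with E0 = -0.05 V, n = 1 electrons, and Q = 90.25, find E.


E = E0 - (RT/nF) * ln(Q)
E = -0.05 - (8.314 * 298 / (1 * 96485)) * ln(90.25)
E = -0.1656 V

-0.1656 V


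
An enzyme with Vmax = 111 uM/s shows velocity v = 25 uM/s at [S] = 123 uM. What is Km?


Km = [S] * (Vmax - v) / v
Km = 123 * (111 - 25) / 25
Km = 423.12 uM

423.12 uM


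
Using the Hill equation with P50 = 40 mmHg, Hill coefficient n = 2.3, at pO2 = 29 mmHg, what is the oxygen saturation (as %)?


Y = pO2^n / (P50^n + pO2^n)
Y = 29^2.3 / (40^2.3 + 29^2.3)
Y = 32.31%

32.31%


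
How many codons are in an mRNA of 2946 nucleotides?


codons = nucleotides / 3
codons = 2946 / 3 = 982

982


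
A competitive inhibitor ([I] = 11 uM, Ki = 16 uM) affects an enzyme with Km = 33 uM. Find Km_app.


Km_app = Km * (1 + [I]/Ki)
Km_app = 33 * (1 + 11/16)
Km_app = 55.6875 uM

55.6875 uM


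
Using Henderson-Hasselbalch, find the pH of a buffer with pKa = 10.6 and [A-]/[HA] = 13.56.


pH = pKa + log10([A-]/[HA])
pH = 10.6 + log10(13.56)
pH = 11.7323

11.7323


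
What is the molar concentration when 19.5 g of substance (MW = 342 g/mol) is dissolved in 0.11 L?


C = (mass / MW) / volume
C = (19.5 / 342) / 0.11
C = 0.5183 M

0.5183 M


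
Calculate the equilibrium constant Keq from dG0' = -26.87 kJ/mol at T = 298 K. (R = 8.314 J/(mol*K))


Keq = exp(-dG0 * 1000 / (R * T))
Keq = exp(-(-26.87) * 1000 / (8.314 * 298))
Keq = 51292.2688

51292.2688


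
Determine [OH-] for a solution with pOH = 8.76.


[OH-] = 10^(-pOH)
[OH-] = 10^(-8.76)
[OH-] = 1.738e-09 M

1.738e-09 M


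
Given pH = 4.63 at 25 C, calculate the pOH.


pOH = 14 - pH
pOH = 14 - 4.63
pOH = 9.37

9.37


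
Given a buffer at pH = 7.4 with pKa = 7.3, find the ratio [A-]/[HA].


[A-]/[HA] = 10^(pH - pKa)
= 10^(7.4 - 7.3)
= 1.2589

1.2589


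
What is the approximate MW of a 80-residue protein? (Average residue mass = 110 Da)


MW = n_residues * 110 Da
MW = 80 * 110
MW = 8800 Da

8800 Da


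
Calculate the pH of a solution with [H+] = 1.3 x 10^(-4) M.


pH = -log10([H+])
pH = -log10(1.3 x 10^(-4))
pH = 3.8861

3.8861


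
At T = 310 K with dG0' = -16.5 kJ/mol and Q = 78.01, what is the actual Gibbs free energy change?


dG = dG0' + RT * ln(Q) / 1000
dG = -16.5 + 8.314 * 310 * ln(78.01) / 1000
dG = -5.2709 kJ/mol

-5.2709 kJ/mol


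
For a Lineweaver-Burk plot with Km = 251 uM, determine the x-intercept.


x-intercept = -1/Km
= -1/251
= -0.004 1/uM

-0.004 1/uM


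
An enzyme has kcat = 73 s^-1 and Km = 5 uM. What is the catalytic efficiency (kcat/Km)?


Catalytic efficiency = kcat / Km
= 73 / 5
= 14.6 uM^-1*s^-1

14.6 uM^-1*s^-1


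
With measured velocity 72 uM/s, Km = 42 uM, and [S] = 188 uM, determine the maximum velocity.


Vmax = v * (Km + [S]) / [S]
Vmax = 72 * (42 + 188) / 188
Vmax = 88.0851 uM/s

88.0851 uM/s


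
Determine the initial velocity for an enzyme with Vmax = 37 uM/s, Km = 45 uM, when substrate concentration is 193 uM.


v = Vmax * [S] / (Km + [S])
v = 37 * 193 / (45 + 193)
v = 30.0042 uM/s

30.0042 uM/s


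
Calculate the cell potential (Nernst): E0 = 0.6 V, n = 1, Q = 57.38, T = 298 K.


E = E0 - (RT/nF) * ln(Q)
E = 0.6 - (8.314 * 298 / (1 * 96485)) * ln(57.38)
E = 0.496 V

0.496 V


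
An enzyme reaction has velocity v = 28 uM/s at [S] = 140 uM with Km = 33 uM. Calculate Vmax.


Vmax = v * (Km + [S]) / [S]
Vmax = 28 * (33 + 140) / 140
Vmax = 34.6 uM/s

34.6 uM/s


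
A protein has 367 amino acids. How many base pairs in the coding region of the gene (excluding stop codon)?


Each amino acid = 1 codon = 3 bp
bp = 367 * 3 = 1101 bp

1101 bp


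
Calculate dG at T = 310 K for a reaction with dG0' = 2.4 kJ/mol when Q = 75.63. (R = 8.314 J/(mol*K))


dG = dG0' + RT * ln(Q) / 1000
dG = 2.4 + 8.314 * 310 * ln(75.63) / 1000
dG = 13.5492 kJ/mol

13.5492 kJ/mol


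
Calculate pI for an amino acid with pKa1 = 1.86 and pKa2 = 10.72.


pI = (pKa1 + pKa2) / 2
pI = (1.86 + 10.72) / 2
pI = 6.29

6.29


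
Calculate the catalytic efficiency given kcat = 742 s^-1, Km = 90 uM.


Catalytic efficiency = kcat / Km
= 742 / 90
= 8.2444 uM^-1*s^-1

8.2444 uM^-1*s^-1


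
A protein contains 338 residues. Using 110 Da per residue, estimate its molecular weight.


MW = n_residues * 110 Da
MW = 338 * 110
MW = 37180 Da

37180 Da


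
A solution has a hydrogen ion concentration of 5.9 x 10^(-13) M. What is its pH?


pH = -log10([H+])
pH = -log10(5.9 x 10^(-13))
pH = 12.2291

12.2291


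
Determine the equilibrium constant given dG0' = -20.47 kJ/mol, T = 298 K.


Keq = exp(-dG0 * 1000 / (R * T))
Keq = exp(-(-20.47) * 1000 / (8.314 * 298))
Keq = 3874.3033

3874.3033


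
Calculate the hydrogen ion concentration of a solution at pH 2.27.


[H+] = 10^(-pH)
[H+] = 10^(-2.27)
[H+] = 0.0054 M

0.0054 M


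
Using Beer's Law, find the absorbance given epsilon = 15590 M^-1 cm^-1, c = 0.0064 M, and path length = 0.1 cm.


A = epsilon * c * l
A = 15590 * 0.0064 * 0.1
A = 9.9776

9.9776


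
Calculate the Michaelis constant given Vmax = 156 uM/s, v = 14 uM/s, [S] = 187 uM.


Km = [S] * (Vmax - v) / v
Km = 187 * (156 - 14) / 14
Km = 1896.7143 uM

1896.7143 uM


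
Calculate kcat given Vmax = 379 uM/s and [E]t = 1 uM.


kcat = Vmax / [E]t
kcat = 379 / 1
kcat = 379.0 s^-1

379.0 s^-1


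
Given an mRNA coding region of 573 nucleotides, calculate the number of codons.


codons = nucleotides / 3
codons = 573 / 3 = 191

191


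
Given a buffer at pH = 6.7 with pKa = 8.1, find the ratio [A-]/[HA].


[A-]/[HA] = 10^(pH - pKa)
= 10^(6.7 - 8.1)
= 0.0398

0.0398


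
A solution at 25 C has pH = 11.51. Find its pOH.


pOH = 14 - pH
pOH = 14 - 11.51
pOH = 2.49

2.49


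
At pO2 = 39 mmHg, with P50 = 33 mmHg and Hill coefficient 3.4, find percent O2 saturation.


Y = pO2^n / (P50^n + pO2^n)
Y = 39^3.4 / (33^3.4 + 39^3.4)
Y = 63.83%

63.83%


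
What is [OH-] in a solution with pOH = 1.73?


[OH-] = 10^(-pOH)
[OH-] = 10^(-1.73)
[OH-] = 0.0186 M

0.0186 M


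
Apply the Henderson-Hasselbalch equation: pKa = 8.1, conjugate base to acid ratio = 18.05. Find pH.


pH = pKa + log10([A-]/[HA])
pH = 8.1 + log10(18.05)
pH = 9.3565

9.3565


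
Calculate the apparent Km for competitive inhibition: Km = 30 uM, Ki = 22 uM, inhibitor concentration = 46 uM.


Km_app = Km * (1 + [I]/Ki)
Km_app = 30 * (1 + 46/22)
Km_app = 92.7273 uM

92.7273 uM


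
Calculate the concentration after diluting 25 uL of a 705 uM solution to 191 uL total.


C2 = C1 * V1 / V2
C2 = 705 * 25 / 191
C2 = 92.2775 uM

92.2775 uM


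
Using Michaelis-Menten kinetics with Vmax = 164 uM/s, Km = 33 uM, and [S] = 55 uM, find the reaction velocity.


v = Vmax * [S] / (Km + [S])
v = 164 * 55 / (33 + 55)
v = 102.5 uM/s

102.5 uM/s


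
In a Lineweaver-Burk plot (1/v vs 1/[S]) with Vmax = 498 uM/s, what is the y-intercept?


y-intercept = 1/Vmax
= 1/498
= 0.002 s/uM

0.002 s/uM


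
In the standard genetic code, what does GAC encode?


Standard genetic code lookup.
Codon GAC -> Asp

Asp


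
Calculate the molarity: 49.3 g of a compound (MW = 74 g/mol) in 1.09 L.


C = (mass / MW) / volume
C = (49.3 / 74) / 1.09
C = 0.6112 M

0.6112 M


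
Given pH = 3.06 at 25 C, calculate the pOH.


pOH = 14 - pH
pOH = 14 - 3.06
pOH = 10.94

10.94


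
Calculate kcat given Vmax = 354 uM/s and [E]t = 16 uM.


kcat = Vmax / [E]t
kcat = 354 / 16
kcat = 22.125 s^-1

22.125 s^-1


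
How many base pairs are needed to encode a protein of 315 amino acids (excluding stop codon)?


Each amino acid = 1 codon = 3 bp
bp = 315 * 3 = 945 bp

945 bp


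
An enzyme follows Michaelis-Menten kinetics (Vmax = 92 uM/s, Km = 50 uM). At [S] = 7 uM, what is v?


v = Vmax * [S] / (Km + [S])
v = 92 * 7 / (50 + 7)
v = 11.2982 uM/s

11.2982 uM/s


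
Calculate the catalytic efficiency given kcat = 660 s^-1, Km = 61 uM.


Catalytic efficiency = kcat / Km
= 660 / 61
= 10.8197 uM^-1*s^-1

10.8197 uM^-1*s^-1


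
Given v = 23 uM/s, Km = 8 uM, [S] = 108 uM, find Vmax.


Vmax = v * (Km + [S]) / [S]
Vmax = 23 * (8 + 108) / 108
Vmax = 24.7037 uM/s

24.7037 uM/s


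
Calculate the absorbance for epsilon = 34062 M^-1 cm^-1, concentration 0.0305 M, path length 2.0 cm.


A = epsilon * c * l
A = 34062 * 0.0305 * 2.0
A = 2077.782

2077.782


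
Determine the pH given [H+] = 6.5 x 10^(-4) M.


pH = -log10([H+])
pH = -log10(6.5 x 10^(-4))
pH = 3.1871

3.1871


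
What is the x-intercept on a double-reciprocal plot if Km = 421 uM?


x-intercept = -1/Km
= -1/421
= -0.0024 1/uM

-0.0024 1/uM


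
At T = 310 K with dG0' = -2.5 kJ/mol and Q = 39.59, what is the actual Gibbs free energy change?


dG = dG0' + RT * ln(Q) / 1000
dG = -2.5 + 8.314 * 310 * ln(39.59) / 1000
dG = 6.9809 kJ/mol

6.9809 kJ/mol


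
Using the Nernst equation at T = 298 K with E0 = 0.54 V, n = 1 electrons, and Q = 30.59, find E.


E = E0 - (RT/nF) * ln(Q)
E = 0.54 - (8.314 * 298 / (1 * 96485)) * ln(30.59)
E = 0.4522 V

0.4522 V


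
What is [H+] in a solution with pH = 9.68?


[H+] = 10^(-pH)
[H+] = 10^(-9.68)
[H+] = 2.089e-10 M

2.089e-10 M


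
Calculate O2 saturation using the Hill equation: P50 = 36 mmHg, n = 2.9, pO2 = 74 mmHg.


Y = pO2^n / (P50^n + pO2^n)
Y = 74^2.9 / (36^2.9 + 74^2.9)
Y = 88.99%

88.99%


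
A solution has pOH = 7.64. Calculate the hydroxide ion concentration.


[OH-] = 10^(-pOH)
[OH-] = 10^(-7.64)
[OH-] = 2.291e-08 M

2.291e-08 M


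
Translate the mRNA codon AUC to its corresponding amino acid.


Standard genetic code lookup.
Codon AUC -> Ile

Ile


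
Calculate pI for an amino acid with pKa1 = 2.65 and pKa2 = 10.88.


pI = (pKa1 + pKa2) / 2
pI = (2.65 + 10.88) / 2
pI = 6.765

6.765


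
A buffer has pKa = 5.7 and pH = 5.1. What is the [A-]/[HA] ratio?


[A-]/[HA] = 10^(pH - pKa)
= 10^(5.1 - 5.7)
= 0.2512

0.2512


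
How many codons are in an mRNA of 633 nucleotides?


codons = nucleotides / 3
codons = 633 / 3 = 211

211


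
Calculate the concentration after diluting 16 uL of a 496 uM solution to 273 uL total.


C2 = C1 * V1 / V2
C2 = 496 * 16 / 273
C2 = 29.0696 uM

29.0696 uM


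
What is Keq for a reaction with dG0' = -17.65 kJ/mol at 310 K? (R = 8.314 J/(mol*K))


Keq = exp(-dG0 * 1000 / (R * T))
Keq = exp(-(-17.65) * 1000 / (8.314 * 310))
Keq = 942.1323

942.1323


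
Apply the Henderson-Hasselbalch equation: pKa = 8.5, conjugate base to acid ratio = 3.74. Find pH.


pH = pKa + log10([A-]/[HA])
pH = 8.5 + log10(3.74)
pH = 9.0729

9.0729


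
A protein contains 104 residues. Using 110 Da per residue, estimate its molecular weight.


MW = n_residues * 110 Da
MW = 104 * 110
MW = 11440 Da

11440 Da


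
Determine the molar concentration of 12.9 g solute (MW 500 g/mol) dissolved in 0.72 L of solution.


C = (mass / MW) / volume
C = (12.9 / 500) / 0.72
C = 0.0358 M

0.0358 M


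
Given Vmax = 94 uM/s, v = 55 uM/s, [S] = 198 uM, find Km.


Km = [S] * (Vmax - v) / v
Km = 198 * (94 - 55) / 55
Km = 140.4 uM

140.4 uM


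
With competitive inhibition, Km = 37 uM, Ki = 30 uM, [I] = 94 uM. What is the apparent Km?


Km_app = Km * (1 + [I]/Ki)
Km_app = 37 * (1 + 94/30)
Km_app = 152.9333 uM

152.9333 uM


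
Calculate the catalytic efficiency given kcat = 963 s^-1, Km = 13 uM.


Catalytic efficiency = kcat / Km
= 963 / 13
= 74.0769 uM^-1*s^-1

74.0769 uM^-1*s^-1


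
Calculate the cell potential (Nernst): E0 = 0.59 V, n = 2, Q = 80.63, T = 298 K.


E = E0 - (RT/nF) * ln(Q)
E = 0.59 - (8.314 * 298 / (2 * 96485)) * ln(80.63)
E = 0.5336 V

0.5336 V


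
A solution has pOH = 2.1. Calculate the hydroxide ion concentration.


[OH-] = 10^(-pOH)
[OH-] = 10^(-2.1)
[OH-] = 0.0079 M

0.0079 M


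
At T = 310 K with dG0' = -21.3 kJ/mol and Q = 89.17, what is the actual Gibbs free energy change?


dG = dG0' + RT * ln(Q) / 1000
dG = -21.3 + 8.314 * 310 * ln(89.17) / 1000
dG = -9.7263 kJ/mol

-9.7263 kJ/mol


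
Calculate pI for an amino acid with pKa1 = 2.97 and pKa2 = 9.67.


pI = (pKa1 + pKa2) / 2
pI = (2.97 + 9.67) / 2
pI = 6.32

6.32


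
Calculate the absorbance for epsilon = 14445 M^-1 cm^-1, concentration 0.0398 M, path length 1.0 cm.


A = epsilon * c * l
A = 14445 * 0.0398 * 1.0
A = 574.911

574.911


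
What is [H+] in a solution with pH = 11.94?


[H+] = 10^(-pH)
[H+] = 10^(-11.94)
[H+] = 1.148e-12 M

1.148e-12 M


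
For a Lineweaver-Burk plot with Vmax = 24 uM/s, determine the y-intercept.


y-intercept = 1/Vmax
= 1/24
= 0.0417 s/uM

0.0417 s/uM


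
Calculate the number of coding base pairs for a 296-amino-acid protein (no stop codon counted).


Each amino acid = 1 codon = 3 bp
bp = 296 * 3 = 888 bp

888 bp


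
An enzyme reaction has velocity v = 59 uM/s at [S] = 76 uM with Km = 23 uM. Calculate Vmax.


Vmax = v * (Km + [S]) / [S]
Vmax = 59 * (23 + 76) / 76
Vmax = 76.8553 uM/s

76.8553 uM/s


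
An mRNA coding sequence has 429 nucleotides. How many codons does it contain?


codons = nucleotides / 3
codons = 429 / 3 = 143

143


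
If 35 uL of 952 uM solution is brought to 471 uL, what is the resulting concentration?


C2 = C1 * V1 / V2
C2 = 952 * 35 / 471
C2 = 70.7431 uM

70.7431 uM


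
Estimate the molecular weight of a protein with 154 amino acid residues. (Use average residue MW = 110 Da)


MW = n_residues * 110 Da
MW = 154 * 110
MW = 16940 Da

16940 Da


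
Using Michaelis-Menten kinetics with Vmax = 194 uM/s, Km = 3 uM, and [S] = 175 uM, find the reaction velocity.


v = Vmax * [S] / (Km + [S])
v = 194 * 175 / (3 + 175)
v = 190.7303 uM/s

190.7303 uM/s


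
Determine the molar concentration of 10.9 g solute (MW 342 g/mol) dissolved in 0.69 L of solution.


C = (mass / MW) / volume
C = (10.9 / 342) / 0.69
C = 0.0462 M

0.0462 M


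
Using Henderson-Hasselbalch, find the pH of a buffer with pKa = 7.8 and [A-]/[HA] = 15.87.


pH = pKa + log10([A-]/[HA])
pH = 7.8 + log10(15.87)
pH = 9.0006

9.0006


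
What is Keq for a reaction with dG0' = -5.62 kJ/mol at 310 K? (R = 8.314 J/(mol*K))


Keq = exp(-dG0 * 1000 / (R * T))
Keq = exp(-(-5.62) * 1000 / (8.314 * 310))
Keq = 8.8511

8.8511


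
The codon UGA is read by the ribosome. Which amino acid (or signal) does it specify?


Standard genetic code lookup.
Codon UGA -> Stop

Stop


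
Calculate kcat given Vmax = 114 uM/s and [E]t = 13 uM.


kcat = Vmax / [E]t
kcat = 114 / 13
kcat = 8.7692 s^-1

8.7692 s^-1


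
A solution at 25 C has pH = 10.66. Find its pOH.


pOH = 14 - pH
pOH = 14 - 10.66
pOH = 3.34

3.34


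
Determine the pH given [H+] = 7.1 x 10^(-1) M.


pH = -log10([H+])
pH = -log10(7.1 x 10^(-1))
pH = 0.1487

0.1487


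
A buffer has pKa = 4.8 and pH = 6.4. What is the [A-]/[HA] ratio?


[A-]/[HA] = 10^(pH - pKa)
= 10^(6.4 - 4.8)
= 39.8107

39.8107


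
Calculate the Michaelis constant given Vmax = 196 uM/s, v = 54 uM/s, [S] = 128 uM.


Km = [S] * (Vmax - v) / v
Km = 128 * (196 - 54) / 54
Km = 336.5926 uM

336.5926 uM


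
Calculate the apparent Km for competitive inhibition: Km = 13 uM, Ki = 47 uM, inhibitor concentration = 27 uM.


Km_app = Km * (1 + [I]/Ki)
Km_app = 13 * (1 + 27/47)
Km_app = 20.4681 uM

20.4681 uM


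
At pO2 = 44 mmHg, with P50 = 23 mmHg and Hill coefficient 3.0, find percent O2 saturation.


Y = pO2^n / (P50^n + pO2^n)
Y = 44^3.0 / (23^3.0 + 44^3.0)
Y = 87.5%

87.5%


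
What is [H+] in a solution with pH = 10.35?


[H+] = 10^(-pH)
[H+] = 10^(-10.35)
[H+] = 4.467e-11 M

4.467e-11 M


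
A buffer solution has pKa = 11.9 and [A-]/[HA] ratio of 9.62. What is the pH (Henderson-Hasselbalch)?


pH = pKa + log10([A-]/[HA])
pH = 11.9 + log10(9.62)
pH = 12.8832

12.8832


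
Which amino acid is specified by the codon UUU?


Standard genetic code lookup.
Codon UUU -> Phe

Phe


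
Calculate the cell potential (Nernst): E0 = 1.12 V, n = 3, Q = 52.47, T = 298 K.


E = E0 - (RT/nF) * ln(Q)
E = 1.12 - (8.314 * 298 / (3 * 96485)) * ln(52.47)
E = 1.0861 V

1.0861 V


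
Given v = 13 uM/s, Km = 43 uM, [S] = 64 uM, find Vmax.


Vmax = v * (Km + [S]) / [S]
Vmax = 13 * (43 + 64) / 64
Vmax = 21.7344 uM/s

21.7344 uM/s


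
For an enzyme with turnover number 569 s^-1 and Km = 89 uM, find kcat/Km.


Catalytic efficiency = kcat / Km
= 569 / 89
= 6.3933 uM^-1*s^-1

6.3933 uM^-1*s^-1


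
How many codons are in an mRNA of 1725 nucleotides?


codons = nucleotides / 3
codons = 1725 / 3 = 575

575


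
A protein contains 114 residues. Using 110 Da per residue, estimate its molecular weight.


MW = n_residues * 110 Da
MW = 114 * 110
MW = 12540 Da

12540 Da


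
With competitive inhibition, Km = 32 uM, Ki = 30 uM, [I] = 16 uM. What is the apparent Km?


Km_app = Km * (1 + [I]/Ki)
Km_app = 32 * (1 + 16/30)
Km_app = 49.0667 uM

49.0667 uM


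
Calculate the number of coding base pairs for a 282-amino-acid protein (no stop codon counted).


Each amino acid = 1 codon = 3 bp
bp = 282 * 3 = 846 bp

846 bp


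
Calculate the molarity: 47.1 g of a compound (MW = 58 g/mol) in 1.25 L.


C = (mass / MW) / volume
C = (47.1 / 58) / 1.25
C = 0.6497 M

0.6497 M


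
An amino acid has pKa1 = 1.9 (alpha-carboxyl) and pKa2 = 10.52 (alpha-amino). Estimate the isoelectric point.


pI = (pKa1 + pKa2) / 2
pI = (1.9 + 10.52) / 2
pI = 6.21

6.21


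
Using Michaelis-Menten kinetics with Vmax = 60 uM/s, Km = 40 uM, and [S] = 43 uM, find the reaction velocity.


v = Vmax * [S] / (Km + [S])
v = 60 * 43 / (40 + 43)
v = 31.0843 uM/s

31.0843 uM/s


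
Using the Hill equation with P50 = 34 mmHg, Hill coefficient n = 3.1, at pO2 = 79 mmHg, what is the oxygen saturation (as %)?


Y = pO2^n / (P50^n + pO2^n)
Y = 79^3.1 / (34^3.1 + 79^3.1)
Y = 93.17%

93.17%


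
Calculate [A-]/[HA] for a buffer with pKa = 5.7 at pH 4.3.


[A-]/[HA] = 10^(pH - pKa)
= 10^(4.3 - 5.7)
= 0.0398

0.0398


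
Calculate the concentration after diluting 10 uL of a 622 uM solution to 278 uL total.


C2 = C1 * V1 / V2
C2 = 622 * 10 / 278
C2 = 22.3741 uM

22.3741 uM


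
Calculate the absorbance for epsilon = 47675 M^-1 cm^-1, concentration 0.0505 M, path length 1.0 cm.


A = epsilon * c * l
A = 47675 * 0.0505 * 1.0
A = 2407.5875

2407.5875


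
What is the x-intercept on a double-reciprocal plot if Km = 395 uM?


x-intercept = -1/Km
= -1/395
= -0.0025 1/uM

-0.0025 1/uM


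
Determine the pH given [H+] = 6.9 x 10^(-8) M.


pH = -log10([H+])
pH = -log10(6.9 x 10^(-8))
pH = 7.1612

7.1612


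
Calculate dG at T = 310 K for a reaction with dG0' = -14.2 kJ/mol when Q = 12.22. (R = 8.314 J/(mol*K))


dG = dG0' + RT * ln(Q) / 1000
dG = -14.2 + 8.314 * 310 * ln(12.22) / 1000
dG = -7.7487 kJ/mol

-7.7487 kJ/mol


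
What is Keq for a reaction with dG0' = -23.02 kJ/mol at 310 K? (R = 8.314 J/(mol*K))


Keq = exp(-dG0 * 1000 / (R * T))
Keq = exp(-(-23.02) * 1000 / (8.314 * 310))
Keq = 7568.039

7568.039


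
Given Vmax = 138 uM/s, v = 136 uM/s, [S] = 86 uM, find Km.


Km = [S] * (Vmax - v) / v
Km = 86 * (138 - 136) / 136
Km = 1.2647 uM

1.2647 uM


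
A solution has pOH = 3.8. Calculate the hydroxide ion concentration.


[OH-] = 10^(-pOH)
[OH-] = 10^(-3.8)
[OH-] = 1.585e-04 M

1.585e-04 M


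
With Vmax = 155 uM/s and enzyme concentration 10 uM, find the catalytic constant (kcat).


kcat = Vmax / [E]t
kcat = 155 / 10
kcat = 15.5 s^-1

15.5 s^-1


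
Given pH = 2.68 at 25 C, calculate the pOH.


pOH = 14 - pH
pOH = 14 - 2.68
pOH = 11.32

11.32


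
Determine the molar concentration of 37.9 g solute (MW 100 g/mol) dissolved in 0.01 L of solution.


C = (mass / MW) / volume
C = (37.9 / 100) / 0.01
C = 37.9 M

37.9 M


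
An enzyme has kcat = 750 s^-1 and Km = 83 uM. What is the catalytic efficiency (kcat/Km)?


Catalytic efficiency = kcat / Km
= 750 / 83
= 9.0361 uM^-1*s^-1

9.0361 uM^-1*s^-1


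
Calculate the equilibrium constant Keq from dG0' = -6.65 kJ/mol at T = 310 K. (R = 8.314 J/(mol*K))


Keq = exp(-dG0 * 1000 / (R * T))
Keq = exp(-(-6.65) * 1000 / (8.314 * 310))
Keq = 13.1995

13.1995


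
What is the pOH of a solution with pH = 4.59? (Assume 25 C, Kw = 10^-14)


pOH = 14 - pH
pOH = 14 - 4.59
pOH = 9.41

9.41


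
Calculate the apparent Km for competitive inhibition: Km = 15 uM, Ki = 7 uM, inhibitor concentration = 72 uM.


Km_app = Km * (1 + [I]/Ki)
Km_app = 15 * (1 + 72/7)
Km_app = 169.2857 uM

169.2857 uM


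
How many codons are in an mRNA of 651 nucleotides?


codons = nucleotides / 3
codons = 651 / 3 = 217

217


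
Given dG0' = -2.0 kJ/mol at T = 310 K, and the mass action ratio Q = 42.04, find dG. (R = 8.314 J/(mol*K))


dG = dG0' + RT * ln(Q) / 1000
dG = -2.0 + 8.314 * 310 * ln(42.04) / 1000
dG = 7.6357 kJ/mol

7.6357 kJ/mol


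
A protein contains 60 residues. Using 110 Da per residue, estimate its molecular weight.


MW = n_residues * 110 Da
MW = 60 * 110
MW = 6600 Da

6600 Da


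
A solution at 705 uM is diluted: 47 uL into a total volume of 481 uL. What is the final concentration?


C2 = C1 * V1 / V2
C2 = 705 * 47 / 481
C2 = 68.8877 uM

68.8877 uM


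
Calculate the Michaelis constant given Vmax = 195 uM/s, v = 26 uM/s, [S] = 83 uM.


Km = [S] * (Vmax - v) / v
Km = 83 * (195 - 26) / 26
Km = 539.5 uM

539.5 uM


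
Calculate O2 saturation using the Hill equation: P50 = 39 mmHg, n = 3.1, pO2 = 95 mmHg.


Y = pO2^n / (P50^n + pO2^n)
Y = 95^3.1 / (39^3.1 + 95^3.1)
Y = 94.05%

94.05%


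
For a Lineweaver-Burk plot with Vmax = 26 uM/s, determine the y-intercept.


y-intercept = 1/Vmax
= 1/26
= 0.0385 s/uM

0.0385 s/uM


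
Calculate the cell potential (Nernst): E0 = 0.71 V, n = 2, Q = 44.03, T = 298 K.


E = E0 - (RT/nF) * ln(Q)
E = 0.71 - (8.314 * 298 / (2 * 96485)) * ln(44.03)
E = 0.6614 V

0.6614 V


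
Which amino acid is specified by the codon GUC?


Standard genetic code lookup.
Codon GUC -> Val

Val


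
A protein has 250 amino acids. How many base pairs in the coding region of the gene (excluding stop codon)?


Each amino acid = 1 codon = 3 bp
bp = 250 * 3 = 750 bp

750 bp


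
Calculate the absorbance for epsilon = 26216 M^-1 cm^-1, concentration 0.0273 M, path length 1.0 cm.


A = epsilon * c * l
A = 26216 * 0.0273 * 1.0
A = 715.6968

715.6968


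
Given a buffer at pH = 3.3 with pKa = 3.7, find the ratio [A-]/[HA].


[A-]/[HA] = 10^(pH - pKa)
= 10^(3.3 - 3.7)
= 0.3981

0.3981


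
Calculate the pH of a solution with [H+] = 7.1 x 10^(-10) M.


pH = -log10([H+])
pH = -log10(7.1 x 10^(-10))
pH = 9.1487

9.1487


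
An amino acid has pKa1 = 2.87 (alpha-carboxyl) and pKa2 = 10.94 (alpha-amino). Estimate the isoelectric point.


pI = (pKa1 + pKa2) / 2
pI = (2.87 + 10.94) / 2
pI = 6.905

6.905


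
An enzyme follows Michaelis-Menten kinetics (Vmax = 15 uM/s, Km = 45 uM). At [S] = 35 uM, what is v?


v = Vmax * [S] / (Km + [S])
v = 15 * 35 / (45 + 35)
v = 6.5625 uM/s

6.5625 uM/s


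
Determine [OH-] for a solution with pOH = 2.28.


[OH-] = 10^(-pOH)
[OH-] = 10^(-2.28)
[OH-] = 0.0052 M

0.0052 M


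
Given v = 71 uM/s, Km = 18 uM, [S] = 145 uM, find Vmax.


Vmax = v * (Km + [S]) / [S]
Vmax = 71 * (18 + 145) / 145
Vmax = 79.8138 uM/s

79.8138 uM/s


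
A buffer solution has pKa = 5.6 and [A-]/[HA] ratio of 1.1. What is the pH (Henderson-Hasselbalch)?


pH = pKa + log10([A-]/[HA])
pH = 5.6 + log10(1.1)
pH = 5.6414

5.6414


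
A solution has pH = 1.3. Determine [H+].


[H+] = 10^(-pH)
[H+] = 10^(-1.3)
[H+] = 0.0501 M

0.0501 M


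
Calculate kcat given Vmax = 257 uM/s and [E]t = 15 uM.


kcat = Vmax / [E]t
kcat = 257 / 15
kcat = 17.1333 s^-1

17.1333 s^-1


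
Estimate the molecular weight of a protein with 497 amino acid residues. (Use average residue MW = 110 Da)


MW = n_residues * 110 Da
MW = 497 * 110
MW = 54670 Da

54670 Da


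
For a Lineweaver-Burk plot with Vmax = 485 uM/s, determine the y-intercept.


y-intercept = 1/Vmax
= 1/485
= 0.0021 s/uM

0.0021 s/uM


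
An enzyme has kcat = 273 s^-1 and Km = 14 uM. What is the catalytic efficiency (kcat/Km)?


Catalytic efficiency = kcat / Km
= 273 / 14
= 19.5 uM^-1*s^-1

19.5 uM^-1*s^-1


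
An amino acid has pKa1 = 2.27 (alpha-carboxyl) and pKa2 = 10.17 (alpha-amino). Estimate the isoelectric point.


pI = (pKa1 + pKa2) / 2
pI = (2.27 + 10.17) / 2
pI = 6.22

6.22


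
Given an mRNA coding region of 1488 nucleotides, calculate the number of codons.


codons = nucleotides / 3
codons = 1488 / 3 = 496

496


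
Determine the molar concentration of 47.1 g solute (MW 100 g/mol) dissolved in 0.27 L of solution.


C = (mass / MW) / volume
C = (47.1 / 100) / 0.27
C = 1.7444 M

1.7444 M


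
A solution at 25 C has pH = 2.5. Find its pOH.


pOH = 14 - pH
pOH = 14 - 2.5
pOH = 11.5

11.5


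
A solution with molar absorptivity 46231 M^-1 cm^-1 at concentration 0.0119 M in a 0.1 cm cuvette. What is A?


A = epsilon * c * l
A = 46231 * 0.0119 * 0.1
A = 55.0149

55.0149


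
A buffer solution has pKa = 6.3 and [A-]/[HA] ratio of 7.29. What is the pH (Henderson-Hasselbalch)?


pH = pKa + log10([A-]/[HA])
pH = 6.3 + log10(7.29)
pH = 7.1627

7.1627


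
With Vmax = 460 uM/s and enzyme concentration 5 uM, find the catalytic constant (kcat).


kcat = Vmax / [E]t
kcat = 460 / 5
kcat = 92.0 s^-1

92.0 s^-1


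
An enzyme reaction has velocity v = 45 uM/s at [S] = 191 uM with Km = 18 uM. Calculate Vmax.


Vmax = v * (Km + [S]) / [S]
Vmax = 45 * (18 + 191) / 191
Vmax = 49.2408 uM/s

49.2408 uM/s


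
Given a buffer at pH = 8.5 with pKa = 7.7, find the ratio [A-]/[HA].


[A-]/[HA] = 10^(pH - pKa)
= 10^(8.5 - 7.7)
= 6.3096

6.3096


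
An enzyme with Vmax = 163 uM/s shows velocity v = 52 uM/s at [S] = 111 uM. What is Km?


Km = [S] * (Vmax - v) / v
Km = 111 * (163 - 52) / 52
Km = 236.9423 uM

236.9423 uM


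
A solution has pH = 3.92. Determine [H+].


[H+] = 10^(-pH)
[H+] = 10^(-3.92)
[H+] = 1.202e-04 M

1.202e-04 M


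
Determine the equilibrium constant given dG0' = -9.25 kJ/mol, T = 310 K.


Keq = exp(-dG0 * 1000 / (R * T))
Keq = exp(-(-9.25) * 1000 / (8.314 * 310))
Keq = 36.1968

36.1968


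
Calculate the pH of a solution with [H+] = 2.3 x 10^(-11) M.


pH = -log10([H+])
pH = -log10(2.3 x 10^(-11))
pH = 10.6383

10.6383


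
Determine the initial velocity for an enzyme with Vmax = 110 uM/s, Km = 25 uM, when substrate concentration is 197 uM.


v = Vmax * [S] / (Km + [S])
v = 110 * 197 / (25 + 197)
v = 97.6126 uM/s

97.6126 uM/s


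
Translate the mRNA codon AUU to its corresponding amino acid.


Standard genetic code lookup.
Codon AUU -> Ile

Ile


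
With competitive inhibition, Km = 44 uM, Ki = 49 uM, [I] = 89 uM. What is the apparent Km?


Km_app = Km * (1 + [I]/Ki)
Km_app = 44 * (1 + 89/49)
Km_app = 123.9184 uM

123.9184 uM


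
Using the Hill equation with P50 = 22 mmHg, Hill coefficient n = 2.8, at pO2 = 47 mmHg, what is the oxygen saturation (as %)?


Y = pO2^n / (P50^n + pO2^n)
Y = 47^2.8 / (22^2.8 + 47^2.8)
Y = 89.34%

89.34%


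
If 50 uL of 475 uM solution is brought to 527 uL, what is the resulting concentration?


C2 = C1 * V1 / V2
C2 = 475 * 50 / 527
C2 = 45.0664 uM

45.0664 uM


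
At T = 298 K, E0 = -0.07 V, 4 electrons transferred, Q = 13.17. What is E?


E = E0 - (RT/nF) * ln(Q)
E = -0.07 - (8.314 * 298 / (4 * 96485)) * ln(13.17)
E = -0.0865 V

-0.0865 V


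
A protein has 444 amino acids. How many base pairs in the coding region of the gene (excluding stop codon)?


Each amino acid = 1 codon = 3 bp
bp = 444 * 3 = 1332 bp

1332 bp


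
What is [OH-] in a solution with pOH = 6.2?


[OH-] = 10^(-pOH)
[OH-] = 10^(-6.2)
[OH-] = 6.310e-07 M

6.310e-07 M


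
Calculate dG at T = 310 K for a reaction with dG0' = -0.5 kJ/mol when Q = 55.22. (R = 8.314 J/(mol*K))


dG = dG0' + RT * ln(Q) / 1000
dG = -0.5 + 8.314 * 310 * ln(55.22) / 1000
dG = 9.8385 kJ/mol

9.8385 kJ/mol


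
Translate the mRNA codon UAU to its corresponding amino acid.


Standard genetic code lookup.
Codon UAU -> Tyr

Tyr


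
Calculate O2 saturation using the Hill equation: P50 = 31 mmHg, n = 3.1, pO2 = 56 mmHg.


Y = pO2^n / (P50^n + pO2^n)
Y = 56^3.1 / (31^3.1 + 56^3.1)
Y = 86.21%

86.21%


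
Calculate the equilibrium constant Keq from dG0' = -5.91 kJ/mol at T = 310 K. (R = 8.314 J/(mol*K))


Keq = exp(-dG0 * 1000 / (R * T))
Keq = exp(-(-5.91) * 1000 / (8.314 * 310))
Keq = 9.9052

9.9052


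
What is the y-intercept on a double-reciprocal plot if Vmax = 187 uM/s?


y-intercept = 1/Vmax
= 1/187
= 0.0053 s/uM

0.0053 s/uM


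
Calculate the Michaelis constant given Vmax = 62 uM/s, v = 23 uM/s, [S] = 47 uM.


Km = [S] * (Vmax - v) / v
Km = 47 * (62 - 23) / 23
Km = 79.6957 uM

79.6957 uM


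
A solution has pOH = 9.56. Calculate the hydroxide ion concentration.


[OH-] = 10^(-pOH)
[OH-] = 10^(-9.56)
[OH-] = 2.754e-10 M

2.754e-10 M


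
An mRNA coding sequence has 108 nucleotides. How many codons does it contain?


codons = nucleotides / 3
codons = 108 / 3 = 36

36


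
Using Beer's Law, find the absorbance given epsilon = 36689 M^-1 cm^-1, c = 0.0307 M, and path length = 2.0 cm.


A = epsilon * c * l
A = 36689 * 0.0307 * 2.0
A = 2252.7046

2252.7046


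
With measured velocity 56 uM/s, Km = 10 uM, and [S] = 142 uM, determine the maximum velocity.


Vmax = v * (Km + [S]) / [S]
Vmax = 56 * (10 + 142) / 142
Vmax = 59.9437 uM/s

59.9437 uM/s


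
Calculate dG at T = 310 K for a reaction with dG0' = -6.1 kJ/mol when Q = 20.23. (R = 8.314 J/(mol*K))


dG = dG0' + RT * ln(Q) / 1000
dG = -6.1 + 8.314 * 310 * ln(20.23) / 1000
dG = 1.6505 kJ/mol

1.6505 kJ/mol


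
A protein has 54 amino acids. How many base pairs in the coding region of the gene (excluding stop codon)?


Each amino acid = 1 codon = 3 bp
bp = 54 * 3 = 162 bp

162 bp


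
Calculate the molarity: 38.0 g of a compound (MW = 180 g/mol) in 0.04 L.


C = (mass / MW) / volume
C = (38.0 / 180) / 0.04
C = 5.2778 M

5.2778 M


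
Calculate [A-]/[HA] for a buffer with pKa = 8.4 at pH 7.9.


[A-]/[HA] = 10^(pH - pKa)
= 10^(7.9 - 8.4)
= 0.3162

0.3162


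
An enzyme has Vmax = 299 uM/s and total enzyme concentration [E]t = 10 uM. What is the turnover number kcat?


kcat = Vmax / [E]t
kcat = 299 / 10
kcat = 29.9 s^-1

29.9 s^-1


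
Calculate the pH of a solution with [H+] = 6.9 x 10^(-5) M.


pH = -log10([H+])
pH = -log10(6.9 x 10^(-5))
pH = 4.1612

4.1612


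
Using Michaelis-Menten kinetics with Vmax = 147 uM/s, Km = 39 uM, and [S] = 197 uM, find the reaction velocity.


v = Vmax * [S] / (Km + [S])
v = 147 * 197 / (39 + 197)
v = 122.7076 uM/s

122.7076 uM/s


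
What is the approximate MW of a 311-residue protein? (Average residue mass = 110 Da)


MW = n_residues * 110 Da
MW = 311 * 110
MW = 34210 Da

34210 Da


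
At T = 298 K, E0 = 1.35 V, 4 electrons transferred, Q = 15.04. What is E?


E = E0 - (RT/nF) * ln(Q)
E = 1.35 - (8.314 * 298 / (4 * 96485)) * ln(15.04)
E = 1.3326 V

1.3326 V
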